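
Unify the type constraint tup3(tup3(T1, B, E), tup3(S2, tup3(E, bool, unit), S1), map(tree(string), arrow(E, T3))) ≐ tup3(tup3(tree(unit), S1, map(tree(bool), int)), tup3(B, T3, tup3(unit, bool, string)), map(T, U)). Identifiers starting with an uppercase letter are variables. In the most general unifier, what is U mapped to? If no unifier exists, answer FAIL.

Decompose tup3/3: tup3(T1, B, E) ≐ tup3(tree(unit), S1, map(tree(bool), int)),  tup3(S2, tup3(E, bool, unit), S1) ≐ tup3(B, T3, tup3(unit, bool, string)),  map(tree(string), arrow(E, T3)) ≐ map(T, U).
Decompose tup3/3: T1 ≐ tree(unit),  B ≐ S1,  E ≐ map(tree(bool), int).
Bind T1 := tree(unit); no other remaining equation mentions T1.
Bind B := S1; substituting into the one remaining equation that mentions B gives: tup3(S2, tup3(E, bool, unit), S1) ≐ tup3(S1, T3, tup3(unit, bool, string)).
Bind E := map(tree(bool), int); substituting into the remaining equations gives: tup3(S2, tup3(map(tree(bool), int), bool, unit), S1) ≐ tup3(S1, T3, tup3(unit, bool, string)),  map(tree(string), arrow(map(tree(bool), int), T3)) ≐ map(T, U).
Decompose tup3/3: S2 ≐ S1,  tup3(map(tree(bool), int), bool, unit) ≐ T3,  S1 ≐ tup3(unit, bool, string).
Bind S2 := S1; no other remaining equation mentions S2.
Bind T3 := tup3(map(tree(bool), int), bool, unit); substituting into the one remaining equation that mentions T3 gives: map(tree(string), arrow(map(tree(bool), int), tup3(map(tree(bool), int), bool, unit))) ≐ map(T, U).
Bind S1 := tup3(unit, bool, string); no other remaining equation mentions S1. Substituting into the earlier bindings gives B := tup3(unit, bool, string), S2 := tup3(unit, bool, string).
Decompose map/2: tree(string) ≐ T,  arrow(map(tree(bool), int), tup3(map(tree(bool), int), bool, unit)) ≐ U.
Bind T := tree(string); no other remaining equation mentions T.
Bind U := arrow(map(tree(bool), int), tup3(map(tree(bool), int), bool, unit)).
MGU = { T1 := tree(unit), B := tup3(unit, bool, string), E := map(tree(bool), int), S2 := tup3(unit, bool, string), T3 := tup3(map(tree(bool), int), bool, unit), S1 := tup3(unit, bool, string), T := tree(string), U := arrow(map(tree(bool), int), tup3(map(tree(bool), int), bool, unit)) }, so U := arrow(map(tree(bool), int), tup3(map(tree(bool), int), bool, unit)).

arrow(map(tree(bool), int), tup3(map(tree(bool), int), bool, unit))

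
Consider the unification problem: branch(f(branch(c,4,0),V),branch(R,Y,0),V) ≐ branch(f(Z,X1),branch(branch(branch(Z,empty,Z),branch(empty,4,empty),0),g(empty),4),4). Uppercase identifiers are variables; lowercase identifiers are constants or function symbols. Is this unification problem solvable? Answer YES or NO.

Decompose branch/3: f(branch(c,4,0),V) ≐ f(Z,X1),  branch(R,Y,0) ≐ branch(branch(branch(Z,empty,Z),branch(empty,4,empty),0),g(empty),4),  V ≐ 4.
Decompose f/2: branch(c,4,0) ≐ Z,  V ≐ X1.
Bind Z := branch(c,4,0); substituting into the one remaining equation that mentions Z gives: branch(R,Y,0) ≐ branch(branch(branch(branch(c,4,0),empty,branch(c,4,0)),branch(empty,4,empty),0),g(empty),4).
Bind V := X1; substituting into the one remaining equation that mentions V gives: X1 ≐ 4.
Decompose branch/3: R ≐ branch(branch(branch(c,4,0),empty,branch(c,4,0)),branch(empty,4,empty),0),  Y ≐ g(empty),  0 ≐ 4.
Bind R := branch(branch(branch(c,4,0),empty,branch(c,4,0)),branch(empty,4,empty),0); no other remaining equation mentions R.
Bind Y := g(empty); no other remaining equation mentions Y.
Clash: constants 0 and 4 differ; no unifier exists.

NO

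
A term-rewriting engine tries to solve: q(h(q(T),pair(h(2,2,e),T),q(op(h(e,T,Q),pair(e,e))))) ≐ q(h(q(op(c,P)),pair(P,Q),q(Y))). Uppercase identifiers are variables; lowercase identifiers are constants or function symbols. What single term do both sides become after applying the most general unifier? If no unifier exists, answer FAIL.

q(h(q(op(c,h(2,2,e))),pair(h(2,2,e),op(c,h(2,2,e))),q(op(h(e,op(c,h(2,2,e)),op(c,h(2,2,e))),pair(e,e)))))

Decompose q/1: h(q(T),pair(h(2,2,e),T),q(op(h(e,T,Q),pair(e,e)))) ≐ h(q(op(c,P)),pair(P,Q),q(Y)).
Decompose h/3: q(T) ≐ q(op(c,P)),  pair(h(2,2,e),T) ≐ pair(P,Q),  q(op(h(e,T,Q),pair(e,e))) ≐ q(Y).
Decompose q/1: T ≐ op(c,P).
Bind T := op(c,P); substituting into the remaining equations gives: pair(h(2,2,e),op(c,P)) ≐ pair(P,Q),  q(op(h(e,op(c,P),Q),pair(e,e))) ≐ q(Y).
Decompose pair/2: h(2,2,e) ≐ P,  op(c,P) ≐ Q.
Bind P := h(2,2,e); substituting into the remaining equations gives: op(c,h(2,2,e)) ≐ Q,  q(op(h(e,op(c,h(2,2,e)),Q),pair(e,e))) ≐ q(Y). Substituting into the earlier binding gives T := op(c,h(2,2,e)).
Bind Q := op(c,h(2,2,e)); substituting into the remaining equation gives: q(op(h(e,op(c,h(2,2,e)),op(c,h(2,2,e))),pair(e,e))) ≐ q(Y).
Decompose q/1: op(h(e,op(c,h(2,2,e)),op(c,h(2,2,e))),pair(e,e)) ≐ Y.
Bind Y := op(h(e,op(c,h(2,2,e)),op(c,h(2,2,e))),pair(e,e)).
Applying the MGU to either side gives q(h(q(op(c,h(2,2,e))),pair(h(2,2,e),op(c,h(2,2,e))),q(op(h(e,op(c,h(2,2,e)),op(c,h(2,2,e))),pair(e,e))))).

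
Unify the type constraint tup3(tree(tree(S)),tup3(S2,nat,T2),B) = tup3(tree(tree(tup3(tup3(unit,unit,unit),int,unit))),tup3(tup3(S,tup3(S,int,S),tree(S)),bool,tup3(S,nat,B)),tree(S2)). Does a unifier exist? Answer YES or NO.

NO

Decompose tup3/3: tree(tree(S)) = tree(tree(tup3(tup3(unit,unit,unit),int,unit))),  tup3(S2,nat,T2) = tup3(tup3(S,tup3(S,int,S),tree(S)),bool,tup3(S,nat,B)),  B = tree(S2).
Decompose tree/1: tree(S) = tree(tup3(tup3(unit,unit,unit),int,unit)).
Decompose tree/1: S = tup3(tup3(unit,unit,unit),int,unit).
Bind S := tup3(tup3(unit,unit,unit),int,unit); substituting into the one remaining equation that mentions S gives: tup3(S2,nat,T2) = tup3(tup3(tup3(tup3(unit,unit,unit),int,unit),tup3(tup3(tup3(unit,unit,unit),int,unit),int,tup3(tup3(unit,unit,unit),int,unit)),tree(tup3(tup3(unit,unit,unit),int,unit))),bool,tup3(tup3(tup3(unit,unit,unit),int,unit),nat,B)).
Decompose tup3/3: S2 = tup3(tup3(tup3(unit,unit,unit),int,unit),tup3(tup3(tup3(unit,unit,unit),int,unit),int,tup3(tup3(unit,unit,unit),int,unit)),tree(tup3(tup3(unit,unit,unit),int,unit))),  nat = bool,  T2 = tup3(tup3(tup3(unit,unit,unit),int,unit),nat,B).
Bind S2 := tup3(tup3(tup3(unit,unit,unit),int,unit),tup3(tup3(tup3(unit,unit,unit),int,unit),int,tup3(tup3(unit,unit,unit),int,unit)),tree(tup3(tup3(unit,unit,unit),int,unit))); substituting into the one remaining equation that mentions S2 gives: B = tree(tup3(tup3(tup3(unit,unit,unit),int,unit),tup3(tup3(tup3(unit,unit,unit),int,unit),int,tup3(tup3(unit,unit,unit),int,unit)),tree(tup3(tup3(unit,unit,unit),int,unit)))).
Clash: constants nat and bool differ; no unifier exists.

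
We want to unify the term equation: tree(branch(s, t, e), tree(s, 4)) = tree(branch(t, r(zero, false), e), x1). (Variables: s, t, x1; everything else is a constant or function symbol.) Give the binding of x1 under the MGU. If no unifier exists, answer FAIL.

tree(r(zero, false), 4)

Decompose tree/2: branch(s, t, e) = branch(t, r(zero, false), e),  tree(s, 4) = x1.
Decompose branch/3: s = t,  t = r(zero, false),  e = e.
Bind s := t; substituting into the one remaining equation that mentions s gives: tree(t, 4) = x1.
Bind t := r(zero, false); substituting into the one remaining equation that mentions t gives: tree(r(zero, false), 4) = x1. Substituting into the earlier binding gives s := r(zero, false).
Delete trivial equation e = e.
Bind x1 := tree(r(zero, false), 4).
MGU = { s ↦ r(zero, false), t ↦ r(zero, false), x1 ↦ tree(r(zero, false), 4) }, so x1 ↦ tree(r(zero, false), 4).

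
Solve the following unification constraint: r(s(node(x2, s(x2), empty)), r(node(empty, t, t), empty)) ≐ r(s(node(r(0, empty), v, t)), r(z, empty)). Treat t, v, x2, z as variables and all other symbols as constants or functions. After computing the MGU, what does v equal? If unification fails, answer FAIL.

s(r(0, empty))

Decompose r/2: s(node(x2, s(x2), empty)) ≐ s(node(r(0, empty), v, t)),  r(node(empty, t, t), empty) ≐ r(z, empty).
Decompose s/1: node(x2, s(x2), empty) ≐ node(r(0, empty), v, t).
Decompose node/3: x2 ≐ r(0, empty),  s(x2) ≐ v,  empty ≐ t.
Bind x2 := r(0, empty); substituting into the one remaining equation that mentions x2 gives: s(r(0, empty)) ≐ v.
Bind v := s(r(0, empty)); no other remaining equation mentions v.
Bind t := empty; substituting into the remaining equation gives: r(node(empty, empty, empty), empty) ≐ r(z, empty).
Decompose r/2: node(empty, empty, empty) ≐ z,  empty ≐ empty.
Bind z := node(empty, empty, empty); no other remaining equation mentions z.
Delete trivial equation empty ≐ empty.
MGU = { x2 ↦ r(0, empty), v ↦ s(r(0, empty)), t ↦ empty, z ↦ node(empty, empty, empty) }, so v ↦ s(r(0, empty)).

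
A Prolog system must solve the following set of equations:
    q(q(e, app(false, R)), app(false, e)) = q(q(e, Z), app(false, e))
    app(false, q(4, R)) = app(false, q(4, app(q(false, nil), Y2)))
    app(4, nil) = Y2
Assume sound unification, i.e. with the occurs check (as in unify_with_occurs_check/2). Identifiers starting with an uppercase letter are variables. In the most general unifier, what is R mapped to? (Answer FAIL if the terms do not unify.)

app(q(false, nil), app(4, nil))

Decompose q/2: q(e, app(false, R)) = q(e, Z),  app(false, e) = app(false, e).
Decompose q/2: e = e,  app(false, R) = Z.
Delete trivial equation e = e.
Bind Z := app(false, R); no other remaining equation mentions Z.
Delete trivial equation app(false, e) = app(false, e).
Decompose app/2: false = false,  q(4, R) = q(4, app(q(false, nil), Y2)).
Delete trivial equation false = false.
Decompose q/2: 4 = 4,  R = app(q(false, nil), Y2).
Delete trivial equation 4 = 4.
Bind R := app(q(false, nil), Y2); no other remaining equation mentions R. Substituting into the earlier binding gives Z := app(false, app(q(false, nil), Y2)).
Bind Y2 := app(4, nil). Substituting into the earlier bindings gives Z := app(false, app(q(false, nil), app(4, nil))), R := app(q(false, nil), app(4, nil)).
MGU = { Z -> app(false, app(q(false, nil), app(4, nil))), R -> app(q(false, nil), app(4, nil)), Y2 -> app(4, nil) }, so R -> app(q(false, nil), app(4, nil)).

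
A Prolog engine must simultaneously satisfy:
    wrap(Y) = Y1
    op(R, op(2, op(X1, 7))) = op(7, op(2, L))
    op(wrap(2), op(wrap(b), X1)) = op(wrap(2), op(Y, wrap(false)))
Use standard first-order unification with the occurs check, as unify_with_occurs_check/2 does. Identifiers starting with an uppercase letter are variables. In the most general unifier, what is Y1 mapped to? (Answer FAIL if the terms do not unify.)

Bind Y1 := wrap(Y); no other remaining equation mentions Y1.
Decompose op/2: R = 7,  op(2, op(X1, 7)) = op(2, L).
Bind R := 7; no other remaining equation mentions R.
Decompose op/2: 2 = 2,  op(X1, 7) = L.
Delete trivial equation 2 = 2.
Bind L := op(X1, 7); no other remaining equation mentions L.
Decompose op/2: wrap(2) = wrap(2),  op(wrap(b), X1) = op(Y, wrap(false)).
Delete trivial equation wrap(2) = wrap(2).
Decompose op/2: wrap(b) = Y,  X1 = wrap(false).
Bind Y := wrap(b); no other remaining equation mentions Y. Substituting into the earlier binding gives Y1 := wrap(wrap(b)).
Bind X1 := wrap(false). Substituting into the earlier binding gives L := op(wrap(false), 7).
MGU = { Y1 ↦ wrap(wrap(b)), R ↦ 7, L ↦ op(wrap(false), 7), Y ↦ wrap(b), X1 ↦ wrap(false) }, so Y1 ↦ wrap(wrap(b)).

wrap(wrap(b))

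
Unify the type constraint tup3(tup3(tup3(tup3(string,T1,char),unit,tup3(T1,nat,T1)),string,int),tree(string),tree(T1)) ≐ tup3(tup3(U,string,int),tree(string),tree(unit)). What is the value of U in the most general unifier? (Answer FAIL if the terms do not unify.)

Decompose tup3/3: tup3(tup3(tup3(string,T1,char),unit,tup3(T1,nat,T1)),string,int) ≐ tup3(U,string,int),  tree(string) ≐ tree(string),  tree(T1) ≐ tree(unit).
Decompose tup3/3: tup3(tup3(string,T1,char),unit,tup3(T1,nat,T1)) ≐ U,  string ≐ string,  int ≐ int.
Bind U := tup3(tup3(string,T1,char),unit,tup3(T1,nat,T1)); no other remaining equation mentions U.
Delete trivial equation string ≐ string.
Delete trivial equation int ≐ int.
Delete trivial equation tree(string) ≐ tree(string).
Decompose tree/1: T1 ≐ unit.
Bind T1 := unit. Substituting into the earlier binding gives U := tup3(tup3(string,unit,char),unit,tup3(unit,nat,unit)).
MGU = { U -> tup3(tup3(string,unit,char),unit,tup3(unit,nat,unit)), T1 -> unit }, so U -> tup3(tup3(string,unit,char),unit,tup3(unit,nat,unit)).

tup3(tup3(string,unit,char),unit,tup3(unit,nat,unit))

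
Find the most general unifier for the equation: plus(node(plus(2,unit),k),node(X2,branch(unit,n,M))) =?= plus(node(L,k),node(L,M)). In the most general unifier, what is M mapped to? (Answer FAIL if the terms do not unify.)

Decompose plus/2: node(plus(2,unit),k) =?= node(L,k),  node(X2,branch(unit,n,M)) =?= node(L,M).
Decompose node/2: plus(2,unit) =?= L,  k =?= k.
Bind L := plus(2,unit); substituting into the one remaining equation that mentions L gives: node(X2,branch(unit,n,M)) =?= node(plus(2,unit),M).
Delete trivial equation k =?= k.
Decompose node/2: X2 =?= plus(2,unit),  branch(unit,n,M) =?= M.
Bind X2 := plus(2,unit); no other remaining equation mentions X2.
Occurs check fails: M occurs in branch(unit,n,M); the equation M =?= branch(unit,n,M) has no finite solution.

FAIL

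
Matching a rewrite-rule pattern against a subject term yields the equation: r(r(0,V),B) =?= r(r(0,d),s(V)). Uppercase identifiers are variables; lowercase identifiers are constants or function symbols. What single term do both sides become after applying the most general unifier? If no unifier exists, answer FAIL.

Decompose r/2: r(0,V) =?= r(0,d),  B =?= s(V).
Decompose r/2: 0 =?= 0,  V =?= d.
Delete trivial equation 0 =?= 0.
Bind V := d; substituting into the remaining equation gives: B =?= s(d).
Bind B := s(d).
Applying the MGU to either side gives r(r(0,d),s(d)).

r(r(0,d),s(d))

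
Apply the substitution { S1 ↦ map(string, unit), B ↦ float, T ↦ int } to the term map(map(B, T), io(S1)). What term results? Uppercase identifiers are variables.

Replace each occurrence of S1 with map(string, unit).
Replace each occurrence of B with float.
Replace each occurrence of T with int.
Result: map(map(float, int), io(map(string, unit))).

map(map(float, int), io(map(string, unit)))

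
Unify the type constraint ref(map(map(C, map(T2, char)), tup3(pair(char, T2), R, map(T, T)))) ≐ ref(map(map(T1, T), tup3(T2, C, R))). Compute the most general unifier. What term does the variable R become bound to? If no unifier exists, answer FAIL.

Decompose ref/1: map(map(C, map(T2, char)), tup3(pair(char, T2), R, map(T, T))) ≐ map(map(T1, T), tup3(T2, C, R)).
Decompose map/2: map(C, map(T2, char)) ≐ map(T1, T),  tup3(pair(char, T2), R, map(T, T)) ≐ tup3(T2, C, R).
Decompose map/2: C ≐ T1,  map(T2, char) ≐ T.
Bind C := T1; substituting into the one remaining equation that mentions C gives: tup3(pair(char, T2), R, map(T, T)) ≐ tup3(T2, T1, R).
Bind T := map(T2, char); substituting into the remaining equation gives: tup3(pair(char, T2), R, map(map(T2, char), map(T2, char))) ≐ tup3(T2, T1, R).
Decompose tup3/3: pair(char, T2) ≐ T2,  R ≐ T1,  map(map(T2, char), map(T2, char)) ≐ R.
Occurs check fails: T2 occurs in pair(char, T2); the equation T2 ≐ pair(char, T2) has no finite solution.

FAIL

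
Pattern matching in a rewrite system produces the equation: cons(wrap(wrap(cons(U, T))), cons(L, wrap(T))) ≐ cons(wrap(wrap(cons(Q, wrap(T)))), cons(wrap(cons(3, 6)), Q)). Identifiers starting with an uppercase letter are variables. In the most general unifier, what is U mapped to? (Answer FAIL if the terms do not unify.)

Decompose cons/2: wrap(wrap(cons(U, T))) ≐ wrap(wrap(cons(Q, wrap(T)))),  cons(L, wrap(T)) ≐ cons(wrap(cons(3, 6)), Q).
Decompose wrap/1: wrap(cons(U, T)) ≐ wrap(cons(Q, wrap(T))).
Decompose wrap/1: cons(U, T) ≐ cons(Q, wrap(T)).
Decompose cons/2: U ≐ Q,  T ≐ wrap(T).
Bind U := Q; no other remaining equation mentions U.
Occurs check fails: T occurs in wrap(T); the equation T ≐ wrap(T) has no finite solution.

FAIL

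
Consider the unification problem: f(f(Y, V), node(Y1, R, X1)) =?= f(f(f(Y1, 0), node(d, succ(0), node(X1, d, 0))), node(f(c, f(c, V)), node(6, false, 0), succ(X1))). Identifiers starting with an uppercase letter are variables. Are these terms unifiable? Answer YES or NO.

Decompose f/2: f(Y, V) =?= f(f(Y1, 0), node(d, succ(0), node(X1, d, 0))),  node(Y1, R, X1) =?= node(f(c, f(c, V)), node(6, false, 0), succ(X1)).
Decompose f/2: Y =?= f(Y1, 0),  V =?= node(d, succ(0), node(X1, d, 0)).
Bind Y := f(Y1, 0); no other remaining equation mentions Y.
Bind V := node(d, succ(0), node(X1, d, 0)); substituting into the remaining equation gives: node(Y1, R, X1) =?= node(f(c, f(c, node(d, succ(0), node(X1, d, 0)))), node(6, false, 0), succ(X1)).
Decompose node/3: Y1 =?= f(c, f(c, node(d, succ(0), node(X1, d, 0)))),  R =?= node(6, false, 0),  X1 =?= succ(X1).
Bind Y1 := f(c, f(c, node(d, succ(0), node(X1, d, 0)))); no other remaining equation mentions Y1. Substituting into the earlier binding gives Y := f(f(c, f(c, node(d, succ(0), node(X1, d, 0)))), 0).
Bind R := node(6, false, 0); no other remaining equation mentions R.
Occurs check fails: X1 occurs in succ(X1); the equation X1 =?= succ(X1) has no finite solution.

NO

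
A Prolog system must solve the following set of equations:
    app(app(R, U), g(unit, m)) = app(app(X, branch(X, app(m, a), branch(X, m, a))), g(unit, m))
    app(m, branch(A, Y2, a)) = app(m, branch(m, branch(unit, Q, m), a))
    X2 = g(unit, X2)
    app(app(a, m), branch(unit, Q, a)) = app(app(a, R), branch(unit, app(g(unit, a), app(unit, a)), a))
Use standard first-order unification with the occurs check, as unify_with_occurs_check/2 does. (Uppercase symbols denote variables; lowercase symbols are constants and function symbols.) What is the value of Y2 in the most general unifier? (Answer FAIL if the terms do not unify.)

Decompose app/2: app(R, U) = app(X, branch(X, app(m, a), branch(X, m, a))),  g(unit, m) = g(unit, m).
Decompose app/2: R = X,  U = branch(X, app(m, a), branch(X, m, a)).
Bind R := X; substituting into the one remaining equation that mentions R gives: app(app(a, m), branch(unit, Q, a)) = app(app(a, X), branch(unit, app(g(unit, a), app(unit, a)), a)).
Bind U := branch(X, app(m, a), branch(X, m, a)); no other remaining equation mentions U.
Delete trivial equation g(unit, m) = g(unit, m).
Decompose app/2: m = m,  branch(A, Y2, a) = branch(m, branch(unit, Q, m), a).
Delete trivial equation m = m.
Decompose branch/3: A = m,  Y2 = branch(unit, Q, m),  a = a.
Bind A := m; no other remaining equation mentions A.
Bind Y2 := branch(unit, Q, m); no other remaining equation mentions Y2.
Delete trivial equation a = a.
Occurs check fails: X2 occurs in g(unit, X2); the equation X2 = g(unit, X2) has no finite solution.

FAIL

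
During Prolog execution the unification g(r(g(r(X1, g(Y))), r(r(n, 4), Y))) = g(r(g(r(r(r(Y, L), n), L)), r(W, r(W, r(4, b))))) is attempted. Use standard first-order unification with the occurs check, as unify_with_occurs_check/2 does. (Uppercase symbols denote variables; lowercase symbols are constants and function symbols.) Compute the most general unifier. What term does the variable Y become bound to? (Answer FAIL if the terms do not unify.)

Decompose g/1: r(g(r(X1, g(Y))), r(r(n, 4), Y)) = r(g(r(r(r(Y, L), n), L)), r(W, r(W, r(4, b)))).
Decompose r/2: g(r(X1, g(Y))) = g(r(r(r(Y, L), n), L)),  r(r(n, 4), Y) = r(W, r(W, r(4, b))).
Decompose g/1: r(X1, g(Y)) = r(r(r(Y, L), n), L).
Decompose r/2: X1 = r(r(Y, L), n),  g(Y) = L.
Bind X1 := r(r(Y, L), n); no other remaining equation mentions X1.
Bind L := g(Y); no other remaining equation mentions L. Substituting into the earlier binding gives X1 := r(r(Y, g(Y)), n).
Decompose r/2: r(n, 4) = W,  Y = r(W, r(4, b)).
Bind W := r(n, 4); substituting into the remaining equation gives: Y = r(r(n, 4), r(4, b)).
Bind Y := r(r(n, 4), r(4, b)). Substituting into the earlier bindings gives X1 := r(r(r(r(n, 4), r(4, b)), g(r(r(n, 4), r(4, b)))), n), L := g(r(r(n, 4), r(4, b))).
MGU = { X1 -> r(r(r(r(n, 4), r(4, b)), g(r(r(n, 4), r(4, b)))), n), L -> g(r(r(n, 4), r(4, b))), W -> r(n, 4), Y -> r(r(n, 4), r(4, b)) }, so Y -> r(r(n, 4), r(4, b)).

r(r(n, 4), r(4, b))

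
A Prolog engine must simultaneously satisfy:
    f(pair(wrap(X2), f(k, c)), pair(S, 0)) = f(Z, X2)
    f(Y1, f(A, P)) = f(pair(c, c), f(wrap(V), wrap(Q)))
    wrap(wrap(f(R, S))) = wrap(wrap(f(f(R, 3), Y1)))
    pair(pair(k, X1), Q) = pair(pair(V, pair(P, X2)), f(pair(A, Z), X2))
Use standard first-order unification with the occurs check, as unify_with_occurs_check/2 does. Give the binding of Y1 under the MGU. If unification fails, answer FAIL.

FAIL

Decompose f/2: pair(wrap(X2), f(k, c)) = Z,  pair(S, 0) = X2.
Bind Z := pair(wrap(X2), f(k, c)); substituting into the one remaining equation that mentions Z gives: pair(pair(k, X1), Q) = pair(pair(V, pair(P, X2)), f(pair(A, pair(wrap(X2), f(k, c))), X2)).
Bind X2 := pair(S, 0); substituting into the one remaining equation that mentions X2 gives: pair(pair(k, X1), Q) = pair(pair(V, pair(P, pair(S, 0))), f(pair(A, pair(wrap(pair(S, 0)), f(k, c))), pair(S, 0))). Substituting into the earlier binding gives Z := pair(wrap(pair(S, 0)), f(k, c)).
Decompose f/2: Y1 = pair(c, c),  f(A, P) = f(wrap(V), wrap(Q)).
Bind Y1 := pair(c, c); substituting into the one remaining equation that mentions Y1 gives: wrap(wrap(f(R, S))) = wrap(wrap(f(f(R, 3), pair(c, c)))).
Decompose f/2: A = wrap(V),  P = wrap(Q).
Bind A := wrap(V); substituting into the one remaining equation that mentions A gives: pair(pair(k, X1), Q) = pair(pair(V, pair(P, pair(S, 0))), f(pair(wrap(V), pair(wrap(pair(S, 0)), f(k, c))), pair(S, 0))).
Bind P := wrap(Q); substituting into the one remaining equation that mentions P gives: pair(pair(k, X1), Q) = pair(pair(V, pair(wrap(Q), pair(S, 0))), f(pair(wrap(V), pair(wrap(pair(S, 0)), f(k, c))), pair(S, 0))).
Decompose wrap/1: wrap(f(R, S)) = wrap(f(f(R, 3), pair(c, c))).
Decompose wrap/1: f(R, S) = f(f(R, 3), pair(c, c)).
Decompose f/2: R = f(R, 3),  S = pair(c, c).
Occurs check fails: R occurs in f(R, 3); the equation R = f(R, 3) has no finite solution.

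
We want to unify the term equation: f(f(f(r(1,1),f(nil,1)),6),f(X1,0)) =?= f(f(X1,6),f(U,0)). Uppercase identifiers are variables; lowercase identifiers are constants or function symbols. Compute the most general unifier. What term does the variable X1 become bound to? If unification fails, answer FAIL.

f(r(1,1),f(nil,1))

Decompose f/2: f(f(r(1,1),f(nil,1)),6) =?= f(X1,6),  f(X1,0) =?= f(U,0).
Decompose f/2: f(r(1,1),f(nil,1)) =?= X1,  6 =?= 6.
Bind X1 := f(r(1,1),f(nil,1)); substituting into the one remaining equation that mentions X1 gives: f(f(r(1,1),f(nil,1)),0) =?= f(U,0).
Delete trivial equation 6 =?= 6.
Decompose f/2: f(r(1,1),f(nil,1)) =?= U,  0 =?= 0.
Bind U := f(r(1,1),f(nil,1)); no other remaining equation mentions U.
Delete trivial equation 0 =?= 0.
MGU = { X1 := f(r(1,1),f(nil,1)), U := f(r(1,1),f(nil,1)) }, so X1 := f(r(1,1),f(nil,1)).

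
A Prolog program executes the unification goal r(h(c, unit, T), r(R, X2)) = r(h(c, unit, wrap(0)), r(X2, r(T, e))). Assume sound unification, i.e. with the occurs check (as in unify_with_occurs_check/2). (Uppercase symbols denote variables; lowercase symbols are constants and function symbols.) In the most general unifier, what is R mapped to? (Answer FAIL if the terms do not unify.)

Decompose r/2: h(c, unit, T) = h(c, unit, wrap(0)),  r(R, X2) = r(X2, r(T, e)).
Decompose h/3: c = c,  unit = unit,  T = wrap(0).
Delete trivial equation c = c.
Delete trivial equation unit = unit.
Bind T := wrap(0); substituting into the remaining equation gives: r(R, X2) = r(X2, r(wrap(0), e)).
Decompose r/2: R = X2,  X2 = r(wrap(0), e).
Bind R := X2; no other remaining equation mentions R.
Bind X2 := r(wrap(0), e). Substituting into the earlier binding gives R := r(wrap(0), e).
MGU = { T -> wrap(0), R -> r(wrap(0), e), X2 -> r(wrap(0), e) }, so R -> r(wrap(0), e).

r(wrap(0), e)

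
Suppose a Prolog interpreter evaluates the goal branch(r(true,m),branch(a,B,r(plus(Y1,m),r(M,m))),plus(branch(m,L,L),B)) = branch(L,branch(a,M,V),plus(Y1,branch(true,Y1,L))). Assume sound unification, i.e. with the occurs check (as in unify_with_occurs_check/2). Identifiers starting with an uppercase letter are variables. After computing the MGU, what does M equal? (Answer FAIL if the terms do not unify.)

branch(true,branch(m,r(true,m),r(true,m)),r(true,m))

Decompose branch/3: r(true,m) = L,  branch(a,B,r(plus(Y1,m),r(M,m))) = branch(a,M,V),  plus(branch(m,L,L),B) = plus(Y1,branch(true,Y1,L)).
Bind L := r(true,m); substituting into the one remaining equation that mentions L gives: plus(branch(m,r(true,m),r(true,m)),B) = plus(Y1,branch(true,Y1,r(true,m))).
Decompose branch/3: a = a,  B = M,  r(plus(Y1,m),r(M,m)) = V.
Delete trivial equation a = a.
Bind B := M; substituting into the one remaining equation that mentions B gives: plus(branch(m,r(true,m),r(true,m)),M) = plus(Y1,branch(true,Y1,r(true,m))).
Bind V := r(plus(Y1,m),r(M,m)); no other remaining equation mentions V.
Decompose plus/2: branch(m,r(true,m),r(true,m)) = Y1,  M = branch(true,Y1,r(true,m)).
Bind Y1 := branch(m,r(true,m),r(true,m)); substituting into the remaining equation gives: M = branch(true,branch(m,r(true,m),r(true,m)),r(true,m)). Substituting into the earlier binding gives V := r(plus(branch(m,r(true,m),r(true,m)),m),r(M,m)).
Bind M := branch(true,branch(m,r(true,m),r(true,m)),r(true,m)). Substituting into the earlier bindings gives B := branch(true,branch(m,r(true,m),r(true,m)),r(true,m)), V := r(plus(branch(m,r(true,m),r(true,m)),m),r(branch(true,branch(m,r(true,m),r(true,m)),r(true,m)),m)).
MGU = { L -> r(true,m), B -> branch(true,branch(m,r(true,m),r(true,m)),r(true,m)), V -> r(plus(branch(m,r(true,m),r(true,m)),m),r(branch(true,branch(m,r(true,m),r(true,m)),r(true,m)),m)), Y1 -> branch(m,r(true,m),r(true,m)), M -> branch(true,branch(m,r(true,m),r(true,m)),r(true,m)) }, so M -> branch(true,branch(m,r(true,m),r(true,m)),r(true,m)).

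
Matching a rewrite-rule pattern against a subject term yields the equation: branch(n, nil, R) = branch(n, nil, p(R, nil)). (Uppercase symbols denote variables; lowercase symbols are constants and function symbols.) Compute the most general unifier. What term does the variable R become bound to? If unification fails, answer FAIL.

FAIL

Decompose branch/3: n = n,  nil = nil,  R = p(R, nil).
Delete trivial equation n = n.
Delete trivial equation nil = nil.
Occurs check fails: R occurs in p(R, nil); the equation R = p(R, nil) has no finite solution.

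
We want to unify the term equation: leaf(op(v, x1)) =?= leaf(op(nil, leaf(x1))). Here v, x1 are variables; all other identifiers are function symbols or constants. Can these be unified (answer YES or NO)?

NO

Decompose leaf/1: op(v, x1) =?= op(nil, leaf(x1)).
Decompose op/2: v =?= nil,  x1 =?= leaf(x1).
Bind v := nil; no other remaining equation mentions v.
Occurs check fails: x1 occurs in leaf(x1); the equation x1 =?= leaf(x1) has no finite solution.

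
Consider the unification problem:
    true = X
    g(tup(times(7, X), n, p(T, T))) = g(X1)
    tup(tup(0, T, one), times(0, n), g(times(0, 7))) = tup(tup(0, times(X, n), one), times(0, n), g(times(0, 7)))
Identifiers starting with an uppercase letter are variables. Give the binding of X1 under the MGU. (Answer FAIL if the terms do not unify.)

Bind X := true; substituting into the remaining equations gives: g(tup(times(7, true), n, p(T, T))) = g(X1),  tup(tup(0, T, one), times(0, n), g(times(0, 7))) = tup(tup(0, times(true, n), one), times(0, n), g(times(0, 7))).
Decompose g/1: tup(times(7, true), n, p(T, T)) = X1.
Bind X1 := tup(times(7, true), n, p(T, T)); no other remaining equation mentions X1.
Decompose tup/3: tup(0, T, one) = tup(0, times(true, n), one),  times(0, n) = times(0, n),  g(times(0, 7)) = g(times(0, 7)).
Decompose tup/3: 0 = 0,  T = times(true, n),  one = one.
Delete trivial equation 0 = 0.
Bind T := times(true, n); no other remaining equation mentions T. Substituting into the earlier binding gives X1 := tup(times(7, true), n, p(times(true, n), times(true, n))).
Delete trivial equation one = one.
Delete trivial equation times(0, n) = times(0, n).
Delete trivial equation g(times(0, 7)) = g(times(0, 7)).
MGU = { X := true, X1 := tup(times(7, true), n, p(times(true, n), times(true, n))), T := times(true, n) }, so X1 := tup(times(7, true), n, p(times(true, n), times(true, n))).

tup(times(7, true), n, p(times(true, n), times(true, n)))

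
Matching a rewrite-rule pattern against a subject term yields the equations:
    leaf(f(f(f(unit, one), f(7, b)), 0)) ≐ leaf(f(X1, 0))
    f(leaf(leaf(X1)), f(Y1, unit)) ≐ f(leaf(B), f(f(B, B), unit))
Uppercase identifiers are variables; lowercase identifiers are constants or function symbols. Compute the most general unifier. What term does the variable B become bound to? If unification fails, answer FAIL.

Decompose leaf/1: f(f(f(unit, one), f(7, b)), 0) ≐ f(X1, 0).
Decompose f/2: f(f(unit, one), f(7, b)) ≐ X1,  0 ≐ 0.
Bind X1 := f(f(unit, one), f(7, b)); substituting into the one remaining equation that mentions X1 gives: f(leaf(leaf(f(f(unit, one), f(7, b)))), f(Y1, unit)) ≐ f(leaf(B), f(f(B, B), unit)).
Delete trivial equation 0 ≐ 0.
Decompose f/2: leaf(leaf(f(f(unit, one), f(7, b)))) ≐ leaf(B),  f(Y1, unit) ≐ f(f(B, B), unit).
Decompose leaf/1: leaf(f(f(unit, one), f(7, b))) ≐ B.
Bind B := leaf(f(f(unit, one), f(7, b))); substituting into the remaining equation gives: f(Y1, unit) ≐ f(f(leaf(f(f(unit, one), f(7, b))), leaf(f(f(unit, one), f(7, b)))), unit).
Decompose f/2: Y1 ≐ f(leaf(f(f(unit, one), f(7, b))), leaf(f(f(unit, one), f(7, b)))),  unit ≐ unit.
Bind Y1 := f(leaf(f(f(unit, one), f(7, b))), leaf(f(f(unit, one), f(7, b)))); no other remaining equation mentions Y1.
Delete trivial equation unit ≐ unit.
MGU = { X1 -> f(f(unit, one), f(7, b)), B -> leaf(f(f(unit, one), f(7, b))), Y1 -> f(leaf(f(f(unit, one), f(7, b))), leaf(f(f(unit, one), f(7, b)))) }, so B -> leaf(f(f(unit, one), f(7, b))).

leaf(f(f(unit, one), f(7, b)))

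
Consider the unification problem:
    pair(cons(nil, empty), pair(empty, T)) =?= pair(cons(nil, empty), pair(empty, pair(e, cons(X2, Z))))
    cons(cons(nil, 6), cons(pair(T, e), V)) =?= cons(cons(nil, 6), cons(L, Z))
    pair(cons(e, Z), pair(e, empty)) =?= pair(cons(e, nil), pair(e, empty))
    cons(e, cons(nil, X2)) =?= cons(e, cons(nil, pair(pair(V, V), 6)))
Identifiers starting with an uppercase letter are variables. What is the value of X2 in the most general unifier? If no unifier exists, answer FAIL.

Decompose pair/2: cons(nil, empty) =?= cons(nil, empty),  pair(empty, T) =?= pair(empty, pair(e, cons(X2, Z))).
Delete trivial equation cons(nil, empty) =?= cons(nil, empty).
Decompose pair/2: empty =?= empty,  T =?= pair(e, cons(X2, Z)).
Delete trivial equation empty =?= empty.
Bind T := pair(e, cons(X2, Z)); substituting into the one remaining equation that mentions T gives: cons(cons(nil, 6), cons(pair(pair(e, cons(X2, Z)), e), V)) =?= cons(cons(nil, 6), cons(L, Z)).
Decompose cons/2: cons(nil, 6) =?= cons(nil, 6),  cons(pair(pair(e, cons(X2, Z)), e), V) =?= cons(L, Z).
Delete trivial equation cons(nil, 6) =?= cons(nil, 6).
Decompose cons/2: pair(pair(e, cons(X2, Z)), e) =?= L,  V =?= Z.
Bind L := pair(pair(e, cons(X2, Z)), e); no other remaining equation mentions L.
Bind V := Z; substituting into the one remaining equation that mentions V gives: cons(e, cons(nil, X2)) =?= cons(e, cons(nil, pair(pair(Z, Z), 6))).
Decompose pair/2: cons(e, Z) =?= cons(e, nil),  pair(e, empty) =?= pair(e, empty).
Decompose cons/2: e =?= e,  Z =?= nil.
Delete trivial equation e =?= e.
Bind Z := nil; substituting into the one remaining equation that mentions Z gives: cons(e, cons(nil, X2)) =?= cons(e, cons(nil, pair(pair(nil, nil), 6))). Substituting into the earlier bindings gives T := pair(e, cons(X2, nil)), L := pair(pair(e, cons(X2, nil)), e), V := nil.
Delete trivial equation pair(e, empty) =?= pair(e, empty).
Decompose cons/2: e =?= e,  cons(nil, X2) =?= cons(nil, pair(pair(nil, nil), 6)).
Delete trivial equation e =?= e.
Decompose cons/2: nil =?= nil,  X2 =?= pair(pair(nil, nil), 6).
Delete trivial equation nil =?= nil.
Bind X2 := pair(pair(nil, nil), 6). Substituting into the earlier bindings gives T := pair(e, cons(pair(pair(nil, nil), 6), nil)), L := pair(pair(e, cons(pair(pair(nil, nil), 6), nil)), e).
MGU = { T -> pair(e, cons(pair(pair(nil, nil), 6), nil)), L -> pair(pair(e, cons(pair(pair(nil, nil), 6), nil)), e), V -> nil, Z -> nil, X2 -> pair(pair(nil, nil), 6) }, so X2 -> pair(pair(nil, nil), 6).

pair(pair(nil, nil), 6)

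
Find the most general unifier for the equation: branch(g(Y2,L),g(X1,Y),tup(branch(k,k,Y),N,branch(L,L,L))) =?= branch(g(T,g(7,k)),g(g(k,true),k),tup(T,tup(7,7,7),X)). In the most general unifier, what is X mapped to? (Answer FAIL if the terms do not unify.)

Decompose branch/3: g(Y2,L) =?= g(T,g(7,k)),  g(X1,Y) =?= g(g(k,true),k),  tup(branch(k,k,Y),N,branch(L,L,L)) =?= tup(T,tup(7,7,7),X).
Decompose g/2: Y2 =?= T,  L =?= g(7,k).
Bind Y2 := T; no other remaining equation mentions Y2.
Bind L := g(7,k); substituting into the one remaining equation that mentions L gives: tup(branch(k,k,Y),N,branch(g(7,k),g(7,k),g(7,k))) =?= tup(T,tup(7,7,7),X).
Decompose g/2: X1 =?= g(k,true),  Y =?= k.
Bind X1 := g(k,true); no other remaining equation mentions X1.
Bind Y := k; substituting into the remaining equation gives: tup(branch(k,k,k),N,branch(g(7,k),g(7,k),g(7,k))) =?= tup(T,tup(7,7,7),X).
Decompose tup/3: branch(k,k,k) =?= T,  N =?= tup(7,7,7),  branch(g(7,k),g(7,k),g(7,k)) =?= X.
Bind T := branch(k,k,k); no other remaining equation mentions T. Substituting into the earlier binding gives Y2 := branch(k,k,k).
Bind N := tup(7,7,7); no other remaining equation mentions N.
Bind X := branch(g(7,k),g(7,k),g(7,k)).
MGU = { Y2 := branch(k,k,k), L := g(7,k), X1 := g(k,true), Y := k, T := branch(k,k,k), N := tup(7,7,7), X := branch(g(7,k),g(7,k),g(7,k)) }, so X := branch(g(7,k),g(7,k),g(7,k)).

branch(g(7,k),g(7,k),g(7,k))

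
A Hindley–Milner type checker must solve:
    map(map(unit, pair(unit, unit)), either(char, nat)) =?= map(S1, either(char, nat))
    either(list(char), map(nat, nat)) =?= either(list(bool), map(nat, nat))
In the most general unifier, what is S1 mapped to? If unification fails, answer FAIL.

Decompose map/2: map(unit, pair(unit, unit)) =?= S1,  either(char, nat) =?= either(char, nat).
Bind S1 := map(unit, pair(unit, unit)); no other remaining equation mentions S1.
Delete trivial equation either(char, nat) =?= either(char, nat).
Decompose either/2: list(char) =?= list(bool),  map(nat, nat) =?= map(nat, nat).
Decompose list/1: char =?= bool.
Clash: constants char and bool differ; no unifier exists.

FAIL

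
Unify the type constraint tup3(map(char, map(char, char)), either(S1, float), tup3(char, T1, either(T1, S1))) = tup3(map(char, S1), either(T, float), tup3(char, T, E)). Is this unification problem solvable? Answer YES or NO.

Decompose tup3/3: map(char, map(char, char)) = map(char, S1),  either(S1, float) = either(T, float),  tup3(char, T1, either(T1, S1)) = tup3(char, T, E).
Decompose map/2: char = char,  map(char, char) = S1.
Delete trivial equation char = char.
Bind S1 := map(char, char); substituting into the remaining equations gives: either(map(char, char), float) = either(T, float),  tup3(char, T1, either(T1, map(char, char))) = tup3(char, T, E).
Decompose either/2: map(char, char) = T,  float = float.
Bind T := map(char, char); substituting into the one remaining equation that mentions T gives: tup3(char, T1, either(T1, map(char, char))) = tup3(char, map(char, char), E).
Delete trivial equation float = float.
Decompose tup3/3: char = char,  T1 = map(char, char),  either(T1, map(char, char)) = E.
Delete trivial equation char = char.
Bind T1 := map(char, char); substituting into the remaining equation gives: either(map(char, char), map(char, char)) = E.
Bind E := either(map(char, char), map(char, char)).
No equations remain and no clash or occurs-check failure arose, so a unifier exists.

YES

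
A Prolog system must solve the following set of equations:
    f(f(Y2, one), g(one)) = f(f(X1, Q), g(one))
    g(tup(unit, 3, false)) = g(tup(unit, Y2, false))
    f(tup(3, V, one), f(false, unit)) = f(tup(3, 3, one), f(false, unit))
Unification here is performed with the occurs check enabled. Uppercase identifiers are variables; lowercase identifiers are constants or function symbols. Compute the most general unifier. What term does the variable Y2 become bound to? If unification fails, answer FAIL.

Decompose f/2: f(Y2, one) = f(X1, Q),  g(one) = g(one).
Decompose f/2: Y2 = X1,  one = Q.
Bind Y2 := X1; substituting into the one remaining equation that mentions Y2 gives: g(tup(unit, 3, false)) = g(tup(unit, X1, false)).
Bind Q := one; no other remaining equation mentions Q.
Delete trivial equation g(one) = g(one).
Decompose g/1: tup(unit, 3, false) = tup(unit, X1, false).
Decompose tup/3: unit = unit,  3 = X1,  false = false.
Delete trivial equation unit = unit.
Bind X1 := 3; no other remaining equation mentions X1. Substituting into the earlier binding gives Y2 := 3.
Delete trivial equation false = false.
Decompose f/2: tup(3, V, one) = tup(3, 3, one),  f(false, unit) = f(false, unit).
Decompose tup/3: 3 = 3,  V = 3,  one = one.
Delete trivial equation 3 = 3.
Bind V := 3; no other remaining equation mentions V.
Delete trivial equation one = one.
Delete trivial equation f(false, unit) = f(false, unit).
MGU = { Y2 -> 3, Q -> one, X1 -> 3, V -> 3 }, so Y2 -> 3.

3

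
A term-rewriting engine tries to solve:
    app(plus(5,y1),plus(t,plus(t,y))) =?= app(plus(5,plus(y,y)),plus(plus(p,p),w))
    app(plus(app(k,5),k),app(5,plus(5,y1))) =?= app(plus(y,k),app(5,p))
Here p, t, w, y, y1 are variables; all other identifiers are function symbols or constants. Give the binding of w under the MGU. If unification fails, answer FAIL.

Decompose app/2: plus(5,y1) =?= plus(5,plus(y,y)),  plus(t,plus(t,y)) =?= plus(plus(p,p),w).
Decompose plus/2: 5 =?= 5,  y1 =?= plus(y,y).
Delete trivial equation 5 =?= 5.
Bind y1 := plus(y,y); substituting into the one remaining equation that mentions y1 gives: app(plus(app(k,5),k),app(5,plus(5,plus(y,y)))) =?= app(plus(y,k),app(5,p)).
Decompose plus/2: t =?= plus(p,p),  plus(t,y) =?= w.
Bind t := plus(p,p); substituting into the one remaining equation that mentions t gives: plus(plus(p,p),y) =?= w.
Bind w := plus(plus(p,p),y); no other remaining equation mentions w.
Decompose app/2: plus(app(k,5),k) =?= plus(y,k),  app(5,plus(5,plus(y,y))) =?= app(5,p).
Decompose plus/2: app(k,5) =?= y,  k =?= k.
Bind y := app(k,5); substituting into the one remaining equation that mentions y gives: app(5,plus(5,plus(app(k,5),app(k,5)))) =?= app(5,p). Substituting into the earlier bindings gives y1 := plus(app(k,5),app(k,5)), w := plus(plus(p,p),app(k,5)).
Delete trivial equation k =?= k.
Decompose app/2: 5 =?= 5,  plus(5,plus(app(k,5),app(k,5))) =?= p.
Delete trivial equation 5 =?= 5.
Bind p := plus(5,plus(app(k,5),app(k,5))). Substituting into the earlier bindings gives t := plus(plus(5,plus(app(k,5),app(k,5))),plus(5,plus(app(k,5),app(k,5)))), w := plus(plus(plus(5,plus(app(k,5),app(k,5))),plus(5,plus(app(k,5),app(k,5)))),app(k,5)).
MGU = { y1 -> plus(app(k,5),app(k,5)), t -> plus(plus(5,plus(app(k,5),app(k,5))),plus(5,plus(app(k,5),app(k,5)))), w -> plus(plus(plus(5,plus(app(k,5),app(k,5))),plus(5,plus(app(k,5),app(k,5)))),app(k,5)), y -> app(k,5), p -> plus(5,plus(app(k,5),app(k,5))) }, so w -> plus(plus(plus(5,plus(app(k,5),app(k,5))),plus(5,plus(app(k,5),app(k,5)))),app(k,5)).

plus(plus(plus(5,plus(app(k,5),app(k,5))),plus(5,plus(app(k,5),app(k,5)))),app(k,5))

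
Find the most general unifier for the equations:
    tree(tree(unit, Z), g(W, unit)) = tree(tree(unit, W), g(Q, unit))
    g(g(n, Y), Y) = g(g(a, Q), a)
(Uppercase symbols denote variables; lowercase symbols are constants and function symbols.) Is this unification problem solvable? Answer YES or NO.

NO

Decompose tree/2: tree(unit, Z) = tree(unit, W),  g(W, unit) = g(Q, unit).
Decompose tree/2: unit = unit,  Z = W.
Delete trivial equation unit = unit.
Bind Z := W; no other remaining equation mentions Z.
Decompose g/2: W = Q,  unit = unit.
Bind W := Q; no other remaining equation mentions W. Substituting into the earlier binding gives Z := Q.
Delete trivial equation unit = unit.
Decompose g/2: g(n, Y) = g(a, Q),  Y = a.
Decompose g/2: n = a,  Y = Q.
Clash: constants n and a differ; no unifier exists.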